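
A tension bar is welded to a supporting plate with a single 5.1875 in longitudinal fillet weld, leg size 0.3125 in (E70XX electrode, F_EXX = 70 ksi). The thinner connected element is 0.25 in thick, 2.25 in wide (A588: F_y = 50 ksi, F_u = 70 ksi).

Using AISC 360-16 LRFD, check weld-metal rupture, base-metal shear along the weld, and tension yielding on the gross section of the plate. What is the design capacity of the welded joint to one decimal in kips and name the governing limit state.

25.3 kips (gross-section yield governs)

Weld metal: throat = 0.707×0.3125 = 0.22094 in, L = 5.1875 in. φR_n = 0.75 × 0.6 × 70 × 0.22094 × 5.1875 = 36.1 kips.
Base metal shear (0.25 in plate): yield φR_n = 1.0×0.6×50×0.25×5.1875 = 38.9 kips; rupture φR_n = 0.75×0.6×70×0.25×5.1875 = 40.9 kips; take 38.9 kips (yield).
Tension yield (gross): A_g = 2.25×0.25 = 0.5625 in². φR_n = 0.90 × 50 × 0.5625 = 25.3 kips.
Governing: min(36.1, 38.9, 25.3) = 25.3 kips → gross-section yield.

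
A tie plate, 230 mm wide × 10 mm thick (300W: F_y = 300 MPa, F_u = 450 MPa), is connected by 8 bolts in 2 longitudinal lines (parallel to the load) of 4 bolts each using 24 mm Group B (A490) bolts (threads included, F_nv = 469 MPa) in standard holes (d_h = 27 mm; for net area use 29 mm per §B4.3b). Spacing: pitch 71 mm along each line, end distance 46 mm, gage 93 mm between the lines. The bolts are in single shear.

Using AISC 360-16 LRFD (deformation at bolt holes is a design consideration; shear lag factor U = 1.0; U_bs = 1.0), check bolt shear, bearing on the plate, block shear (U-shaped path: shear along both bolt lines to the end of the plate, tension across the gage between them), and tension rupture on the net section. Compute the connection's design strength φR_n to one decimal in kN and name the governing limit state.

Bolt shear: A_b = π(24)²/4 = 452.39 mm². φR_n = 0.75 × 469 × 452.39 × 8 × 1 = 1273.0 kN.
Bearing (10 mm plate, F_u = 450 MPa): end bolts L_c = 46 − 27/2 = 32.5, R_n = min(1.2×32.5×10×450, 2.4×24×10×450) = 175.5 kN/bolt; interior L_c = 71 − 27 = 44, R_n = 237.6 kN/bolt. φR_n = 0.75 × (2×175.5 + 6×237.6) = 1332.5 kN.
Block shear: shear path 2×[46+3×71] = 2×259 mm, A_gv = 5180, A_nv = 2×(259 − 3.5×29)×10 = 3150 mm²; tension across gage: (93 − 1×29)×10 = 640 mm². R_n = min(0.6×450×3150, 0.6×300×5180) + 1.0×450×640 = min(850.5, 932.4) + 288 = 1138.5 kN. φR_n = 0.75 × 1138.5 = 853.9 kN.
Tension rupture (net): A_n = (230 − 2×29)×10 = 1720 mm² (U = 1.0, A_e = A_n). φR_n = 0.75 × 450 × 1720 = 580.5 kN.
Governing: min(1273.0, 1332.5, 853.9, 580.5) = 580.5 kN → net-section rupture.

580.5 kN (net-section rupture governs)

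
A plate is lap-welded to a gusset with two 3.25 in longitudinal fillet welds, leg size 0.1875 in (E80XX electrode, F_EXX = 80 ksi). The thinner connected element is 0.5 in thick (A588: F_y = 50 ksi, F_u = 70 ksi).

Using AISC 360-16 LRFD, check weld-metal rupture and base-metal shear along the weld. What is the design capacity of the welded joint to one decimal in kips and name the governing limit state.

31.0 kips (weld metal governs)

Weld metal: throat = 0.707×0.1875 = 0.13256 in, L = 2×3.25 = 6.5 in. φR_n = 0.75 × 0.6 × 80 × 0.13256 × 6.5 = 31.0 kips.
Base metal shear (0.5 in plate): yield φR_n = 1.0×0.6×50×0.5×6.5 = 97.5 kips; rupture φR_n = 0.75×0.6×70×0.5×6.5 = 102.4 kips; take 97.5 kips (yield).
Governing: min(31.0, 97.5) = 31.0 kips → weld metal.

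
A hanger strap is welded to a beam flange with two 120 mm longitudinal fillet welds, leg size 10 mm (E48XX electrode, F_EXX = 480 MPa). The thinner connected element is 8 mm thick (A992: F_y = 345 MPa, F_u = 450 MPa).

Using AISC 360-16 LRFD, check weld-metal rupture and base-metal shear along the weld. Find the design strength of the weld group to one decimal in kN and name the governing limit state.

366.5 kN (weld metal governs)

Weld metal: throat = 0.707×10 = 7.07 mm, L = 2×120 = 240 mm. φR_n = 0.75 × 0.6 × 480 × 7.07 × 240 = 366.5 kN.
Base metal shear (8 mm plate): yield φR_n = 1.0×0.6×345×8×240 = 397.4 kN; rupture φR_n = 0.75×0.6×450×8×240 = 388.8 kN; take 388.8 kN (rupture).
Governing: min(366.5, 388.8) = 366.5 kN → weld metal.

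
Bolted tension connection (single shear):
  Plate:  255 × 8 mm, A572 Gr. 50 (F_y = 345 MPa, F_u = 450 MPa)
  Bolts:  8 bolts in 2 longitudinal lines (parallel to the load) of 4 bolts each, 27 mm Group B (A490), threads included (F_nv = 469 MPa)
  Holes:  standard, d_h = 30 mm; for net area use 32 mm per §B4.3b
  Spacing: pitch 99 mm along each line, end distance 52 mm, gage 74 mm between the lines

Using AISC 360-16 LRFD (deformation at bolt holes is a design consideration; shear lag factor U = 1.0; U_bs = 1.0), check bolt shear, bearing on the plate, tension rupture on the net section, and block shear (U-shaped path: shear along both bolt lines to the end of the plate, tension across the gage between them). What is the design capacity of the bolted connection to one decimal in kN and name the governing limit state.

Bolt shear: A_b = π(27)²/4 = 572.56 mm². φR_n = 0.75 × 469 × 572.56 × 8 × 1 = 1611.2 kN.
Bearing (8 mm plate, F_u = 450 MPa): end bolts L_c = 52 − 30/2 = 37, R_n = min(1.2×37×8×450, 2.4×27×8×450) = 159.84 kN/bolt; interior L_c = 99 − 30 = 69, R_n = 233.28 kN/bolt. φR_n = 0.75 × (2×159.84 + 6×233.28) = 1289.5 kN.
Tension rupture (net): A_n = (255 − 2×32)×8 = 1528 mm² (U = 1.0, A_e = A_n). φR_n = 0.75 × 450 × 1528 = 515.7 kN.
Block shear: shear path 2×[52+3×99] = 2×349 mm, A_gv = 5584, A_nv = 2×(349 − 3.5×32)×8 = 3792 mm²; tension across gage: (74 − 1×32)×8 = 336 mm². R_n = min(0.6×450×3792, 0.6×345×5584) + 1.0×450×336 = min(1023.8, 1155.9) + 151.2 = 1175 kN. φR_n = 0.75 × 1175 = 881.3 kN.
Governing: min(1611.2, 1289.5, 515.7, 881.3) = 515.7 kN → net-section rupture.

515.7 kN (net-section rupture governs)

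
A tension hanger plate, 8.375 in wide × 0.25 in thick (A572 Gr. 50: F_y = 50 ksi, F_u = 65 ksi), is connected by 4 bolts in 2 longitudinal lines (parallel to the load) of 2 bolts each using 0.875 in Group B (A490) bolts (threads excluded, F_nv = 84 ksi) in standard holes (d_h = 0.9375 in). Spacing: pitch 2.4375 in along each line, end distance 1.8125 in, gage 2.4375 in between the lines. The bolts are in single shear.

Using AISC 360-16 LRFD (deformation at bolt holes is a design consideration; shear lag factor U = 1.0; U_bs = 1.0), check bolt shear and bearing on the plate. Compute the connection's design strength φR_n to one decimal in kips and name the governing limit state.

83.2 kips (bearing governs)

Bolt shear: A_b = π(0.875)²/4 = 0.60132 in². φR_n = 0.75 × 84 × 0.60132 × 4 × 1 = 151.5 kips.
Bearing (0.25 in plate, F_u = 65 ksi): end bolts L_c = 1.8125 − 0.9375/2 = 1.34375, R_n = min(1.2×1.34375×0.25×65, 2.4×0.875×0.25×65) = 26.203 kips/bolt; interior L_c = 2.4375 − 0.9375 = 1.5, R_n = 29.25 kips/bolt. φR_n = 0.75 × (2×26.203 + 2×29.25) = 83.2 kips.
Governing: min(151.5, 83.2) = 83.2 kips → bearing.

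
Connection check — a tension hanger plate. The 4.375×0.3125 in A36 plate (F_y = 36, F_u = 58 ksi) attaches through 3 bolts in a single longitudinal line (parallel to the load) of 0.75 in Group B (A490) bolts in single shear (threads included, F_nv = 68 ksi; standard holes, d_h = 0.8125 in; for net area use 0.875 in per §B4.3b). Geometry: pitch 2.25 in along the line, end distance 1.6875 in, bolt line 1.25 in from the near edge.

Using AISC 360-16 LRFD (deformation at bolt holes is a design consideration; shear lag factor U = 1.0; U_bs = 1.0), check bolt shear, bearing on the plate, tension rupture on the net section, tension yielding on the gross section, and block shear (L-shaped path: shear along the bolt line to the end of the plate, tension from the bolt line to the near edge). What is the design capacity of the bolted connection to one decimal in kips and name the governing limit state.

42.4 kips (block shear governs)

Bolt shear: A_b = π(0.75)²/4 = 0.44179 in². φR_n = 0.75 × 68 × 0.44179 × 3 × 1 = 67.6 kips.
Bearing (0.3125 in plate, F_u = 58 ksi): end bolts L_c = 1.6875 − 0.8125/2 = 1.28125, R_n = min(1.2×1.28125×0.3125×58, 2.4×0.75×0.3125×58) = 27.867 kips/bolt; interior L_c = 2.25 − 0.8125 = 1.4375, R_n = 31.266 kips/bolt. φR_n = 0.75 × (1×27.867 + 2×31.266) = 67.8 kips.
Tension rupture (net): A_n = (4.375 − 1×0.875)×0.3125 = 1.0938 in² (U = 1.0, A_e = A_n). φR_n = 0.75 × 58 × 1.0938 = 47.6 kips.
Tension yield (gross): A_g = 4.375×0.3125 = 1.3672 in². φR_n = 0.90 × 36 × 1.3672 = 44.3 kips.
Block shear: shear path 1×[1.6875+2×2.25] = 1×6.1875 in, A_gv = 1.9336, A_nv = 1×(6.1875 − 2.5×0.875)×0.3125 = 1.25 in²; tension to near edge: (1.25 − 0.5×0.875)×0.3125 = 0.25391 in². R_n = min(0.6×58×1.25, 0.6×36×1.9336) + 1.0×58×0.25391 = min(43.5, 41.766) + 14.727 = 56.493 kips. φR_n = 0.75 × 56.493 = 42.4 kips.
Governing: min(67.6, 67.8, 47.6, 44.3, 42.4) = 42.4 kips → block shear.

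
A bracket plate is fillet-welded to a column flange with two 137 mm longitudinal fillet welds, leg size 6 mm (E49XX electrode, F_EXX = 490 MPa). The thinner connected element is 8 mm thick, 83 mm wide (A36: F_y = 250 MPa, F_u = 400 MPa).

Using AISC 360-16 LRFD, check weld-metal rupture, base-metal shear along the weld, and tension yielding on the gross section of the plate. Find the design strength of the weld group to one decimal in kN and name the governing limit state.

Weld metal: throat = 0.707×6 = 4.242 mm, L = 2×137 = 274 mm. φR_n = 0.75 × 0.6 × 490 × 4.242 × 274 = 256.3 kN.
Base metal shear (8 mm plate): yield φR_n = 1.0×0.6×250×8×274 = 328.8 kN; rupture φR_n = 0.75×0.6×400×8×274 = 394.6 kN; take 328.8 kN (yield).
Tension yield (gross): A_g = 83×8 = 664 mm². φR_n = 0.90 × 250 × 664 = 149.4 kN.
Governing: min(256.3, 328.8, 149.4) = 149.4 kN → gross-section yield.

149.4 kN (gross-section yield governs)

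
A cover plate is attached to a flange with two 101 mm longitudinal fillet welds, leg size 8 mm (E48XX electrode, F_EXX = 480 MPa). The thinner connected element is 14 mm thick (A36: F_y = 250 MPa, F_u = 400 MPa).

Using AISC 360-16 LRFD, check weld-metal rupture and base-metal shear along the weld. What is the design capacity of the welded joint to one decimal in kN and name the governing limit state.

246.8 kN (weld metal governs)

Weld metal: throat = 0.707×8 = 5.656 mm, L = 2×101 = 202 mm. φR_n = 0.75 × 0.6 × 480 × 5.656 × 202 = 246.8 kN.
Base metal shear (14 mm plate): yield φR_n = 1.0×0.6×250×14×202 = 424.2 kN; rupture φR_n = 0.75×0.6×400×14×202 = 509.0 kN; take 424.2 kN (yield).
Governing: min(246.8, 424.2) = 246.8 kN → weld metal.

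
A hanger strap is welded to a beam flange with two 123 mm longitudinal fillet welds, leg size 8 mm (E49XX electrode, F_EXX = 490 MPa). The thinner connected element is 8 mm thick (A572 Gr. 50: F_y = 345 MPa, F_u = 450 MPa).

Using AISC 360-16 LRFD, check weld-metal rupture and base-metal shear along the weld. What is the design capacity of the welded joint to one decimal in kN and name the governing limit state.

306.8 kN (weld metal governs)

Weld metal: throat = 0.707×8 = 5.656 mm, L = 2×123 = 246 mm. φR_n = 0.75 × 0.6 × 490 × 5.656 × 246 = 306.8 kN.
Base metal shear (8 mm plate): yield φR_n = 1.0×0.6×345×8×246 = 407.4 kN; rupture φR_n = 0.75×0.6×450×8×246 = 398.5 kN; take 398.5 kN (rupture).
Governing: min(306.8, 398.5) = 306.8 kN → weld metal.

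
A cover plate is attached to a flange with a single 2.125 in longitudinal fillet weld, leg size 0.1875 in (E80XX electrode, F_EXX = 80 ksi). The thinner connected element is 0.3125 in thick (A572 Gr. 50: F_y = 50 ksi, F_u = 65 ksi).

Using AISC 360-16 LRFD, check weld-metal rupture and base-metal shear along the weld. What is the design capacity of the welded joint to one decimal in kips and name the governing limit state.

Weld metal: throat = 0.707×0.1875 = 0.13256 in, L = 2.125 in. φR_n = 0.75 × 0.6 × 80 × 0.13256 × 2.125 = 10.1 kips.
Base metal shear (0.3125 in plate): yield φR_n = 1.0×0.6×50×0.3125×2.125 = 19.9 kips; rupture φR_n = 0.75×0.6×65×0.3125×2.125 = 19.4 kips; take 19.4 kips (rupture).
Governing: min(10.1, 19.4) = 10.1 kips → weld metal.

10.1 kips (weld metal governs)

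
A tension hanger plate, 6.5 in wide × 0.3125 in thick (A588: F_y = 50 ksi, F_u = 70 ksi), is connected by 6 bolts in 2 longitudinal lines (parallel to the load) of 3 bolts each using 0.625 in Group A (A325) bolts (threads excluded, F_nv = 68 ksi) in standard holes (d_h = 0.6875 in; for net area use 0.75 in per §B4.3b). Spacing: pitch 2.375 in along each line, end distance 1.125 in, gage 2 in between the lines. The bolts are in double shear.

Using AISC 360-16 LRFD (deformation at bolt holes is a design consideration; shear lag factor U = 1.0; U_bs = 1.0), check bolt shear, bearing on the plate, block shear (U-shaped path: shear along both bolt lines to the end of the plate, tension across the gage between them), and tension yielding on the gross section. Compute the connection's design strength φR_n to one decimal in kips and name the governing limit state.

Bolt shear: A_b = π(0.625)²/4 = 0.3068 in². φR_n = 0.75 × 68 × 0.3068 × 6 × 2 = 187.8 kips.
Bearing (0.3125 in plate, F_u = 70 ksi): end bolts L_c = 1.125 − 0.6875/2 = 0.78125, R_n = min(1.2×0.78125×0.3125×70, 2.4×0.625×0.3125×70) = 20.508 kips/bolt; interior L_c = 2.375 − 0.6875 = 1.6875, R_n = 32.813 kips/bolt. φR_n = 0.75 × (2×20.508 + 4×32.813) = 129.2 kips.
Block shear: shear path 2×[1.125+2×2.375] = 2×5.875 in, A_gv = 3.6719, A_nv = 2×(5.875 − 2.5×0.75)×0.3125 = 2.5 in²; tension across gage: (2 − 1×0.75)×0.3125 = 0.39063 in². R_n = min(0.6×70×2.5, 0.6×50×3.6719) + 1.0×70×0.39063 = min(105, 110.16) + 27.344 = 132.34 kips. φR_n = 0.75 × 132.34 = 99.3 kips.
Tension yield (gross): A_g = 6.5×0.3125 = 2.0313 in². φR_n = 0.90 × 50 × 2.0313 = 91.4 kips.
Governing: min(187.8, 129.2, 99.3, 91.4) = 91.4 kips → gross-section yield.

91.4 kips (gross-section yield governs)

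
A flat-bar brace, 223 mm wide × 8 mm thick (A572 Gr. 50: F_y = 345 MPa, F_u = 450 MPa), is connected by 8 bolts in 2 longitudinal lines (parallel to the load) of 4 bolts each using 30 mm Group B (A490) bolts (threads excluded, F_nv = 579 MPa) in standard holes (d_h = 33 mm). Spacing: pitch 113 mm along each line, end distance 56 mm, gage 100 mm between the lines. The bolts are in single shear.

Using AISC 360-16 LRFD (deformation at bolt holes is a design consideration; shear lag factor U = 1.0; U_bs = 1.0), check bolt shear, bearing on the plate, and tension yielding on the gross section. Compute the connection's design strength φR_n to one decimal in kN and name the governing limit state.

Bolt shear: A_b = π(30)²/4 = 706.86 mm². φR_n = 0.75 × 579 × 706.86 × 8 × 1 = 2455.6 kN.
Bearing (8 mm plate, F_u = 450 MPa): end bolts L_c = 56 − 33/2 = 39.5, R_n = min(1.2×39.5×8×450, 2.4×30×8×450) = 170.64 kN/bolt; interior L_c = 113 − 33 = 80, R_n = 259.2 kN/bolt. φR_n = 0.75 × (2×170.64 + 6×259.2) = 1422.4 kN.
Tension yield (gross): A_g = 223×8 = 1784 mm². φR_n = 0.90 × 345 × 1784 = 553.9 kN.
Governing: min(2455.6, 1422.4, 553.9) = 553.9 kN → gross-section yield.

553.9 kN (gross-section yield governs)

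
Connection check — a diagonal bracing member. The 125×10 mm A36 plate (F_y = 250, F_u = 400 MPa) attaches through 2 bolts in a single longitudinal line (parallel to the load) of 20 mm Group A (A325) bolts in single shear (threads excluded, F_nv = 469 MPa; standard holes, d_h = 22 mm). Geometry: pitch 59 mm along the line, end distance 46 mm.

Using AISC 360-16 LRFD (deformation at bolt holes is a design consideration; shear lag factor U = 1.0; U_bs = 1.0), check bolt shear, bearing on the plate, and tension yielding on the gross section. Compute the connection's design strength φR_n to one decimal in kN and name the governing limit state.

Bolt shear: A_b = π(20)²/4 = 314.16 mm². φR_n = 0.75 × 469 × 314.16 × 2 × 1 = 221.0 kN.
Bearing (10 mm plate, F_u = 400 MPa): end bolts L_c = 46 − 22/2 = 35, R_n = min(1.2×35×10×400, 2.4×20×10×400) = 168 kN/bolt; interior L_c = 59 − 22 = 37, R_n = 177.6 kN/bolt. φR_n = 0.75 × (1×168 + 1×177.6) = 259.2 kN.
Tension yield (gross): A_g = 125×10 = 1250 mm². φR_n = 0.90 × 250 × 1250 = 281.3 kN.
Governing: min(221.0, 259.2, 281.3) = 221.0 kN → bolt shear.

221.0 kN (bolt shear governs)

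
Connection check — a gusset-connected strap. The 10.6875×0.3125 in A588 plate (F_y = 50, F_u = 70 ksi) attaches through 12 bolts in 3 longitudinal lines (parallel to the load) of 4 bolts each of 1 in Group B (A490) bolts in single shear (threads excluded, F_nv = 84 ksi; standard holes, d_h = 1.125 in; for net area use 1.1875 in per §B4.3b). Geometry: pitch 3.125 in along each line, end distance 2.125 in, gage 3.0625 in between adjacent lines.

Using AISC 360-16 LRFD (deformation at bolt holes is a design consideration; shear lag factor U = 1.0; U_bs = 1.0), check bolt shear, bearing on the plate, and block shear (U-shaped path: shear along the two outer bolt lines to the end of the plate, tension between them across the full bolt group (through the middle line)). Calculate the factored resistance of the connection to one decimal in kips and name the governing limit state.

Bolt shear: A_b = π(1)²/4 = 0.7854 in². φR_n = 0.75 × 84 × 0.7854 × 12 × 1 = 593.8 kips.
Bearing (0.3125 in plate, F_u = 70 ksi): end bolts L_c = 2.125 − 1.125/2 = 1.5625, R_n = min(1.2×1.5625×0.3125×70, 2.4×1×0.3125×70) = 41.016 kips/bolt; interior L_c = 3.125 − 1.125 = 2, R_n = 52.5 kips/bolt. φR_n = 0.75 × (3×41.016 + 9×52.5) = 446.7 kips.
Block shear: shear path 2×[2.125+3×3.125] = 2×11.5 in, A_gv = 7.1875, A_nv = 2×(11.5 − 3.5×1.1875)×0.3125 = 4.5898 in²; tension across gage: (6.125 − 2×1.1875)×0.3125 = 1.1719 in². R_n = min(0.6×70×4.5898, 0.6×50×7.1875) + 1.0×70×1.1719 = min(192.77, 215.63) + 82.033 = 274.8 kips. φR_n = 0.75 × 274.8 = 206.1 kips.
Governing: min(593.8, 446.7, 206.1) = 206.1 kips → block shear.

206.1 kips (block shear governs)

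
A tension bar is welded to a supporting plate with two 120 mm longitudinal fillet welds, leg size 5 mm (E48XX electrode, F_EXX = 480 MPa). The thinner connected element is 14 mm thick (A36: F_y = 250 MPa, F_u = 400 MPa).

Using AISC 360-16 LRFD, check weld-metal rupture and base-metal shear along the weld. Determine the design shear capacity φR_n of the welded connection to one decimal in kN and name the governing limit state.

183.3 kN (weld metal governs)

Weld metal: throat = 0.707×5 = 3.535 mm, L = 2×120 = 240 mm. φR_n = 0.75 × 0.6 × 480 × 3.535 × 240 = 183.3 kN.
Base metal shear (14 mm plate): yield φR_n = 1.0×0.6×250×14×240 = 504.0 kN; rupture φR_n = 0.75×0.6×400×14×240 = 604.8 kN; take 504.0 kN (yield).
Governing: min(183.3, 504.0) = 183.3 kN → weld metal.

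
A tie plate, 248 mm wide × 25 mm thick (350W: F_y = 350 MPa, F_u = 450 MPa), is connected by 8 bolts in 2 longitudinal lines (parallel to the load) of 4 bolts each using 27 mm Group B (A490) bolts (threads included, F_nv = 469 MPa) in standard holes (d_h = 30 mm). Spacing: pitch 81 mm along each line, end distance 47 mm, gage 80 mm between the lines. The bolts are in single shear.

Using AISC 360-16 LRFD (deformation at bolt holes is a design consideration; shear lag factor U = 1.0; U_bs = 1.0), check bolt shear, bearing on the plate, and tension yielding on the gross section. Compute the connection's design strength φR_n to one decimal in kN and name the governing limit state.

Bolt shear: A_b = π(27)²/4 = 572.56 mm². φR_n = 0.75 × 469 × 572.56 × 8 × 1 = 1611.2 kN.
Bearing (25 mm plate, F_u = 450 MPa): end bolts L_c = 47 − 30/2 = 32, R_n = min(1.2×32×25×450, 2.4×27×25×450) = 432 kN/bolt; interior L_c = 81 − 30 = 51, R_n = 688.5 kN/bolt. φR_n = 0.75 × (2×432 + 6×688.5) = 3746.3 kN.
Tension yield (gross): A_g = 248×25 = 6200 mm². φR_n = 0.90 × 350 × 6200 = 1953.0 kN.
Governing: min(1611.2, 3746.3, 1953.0) = 1611.2 kN → bolt shear.

1611.2 kN (bolt shear governs)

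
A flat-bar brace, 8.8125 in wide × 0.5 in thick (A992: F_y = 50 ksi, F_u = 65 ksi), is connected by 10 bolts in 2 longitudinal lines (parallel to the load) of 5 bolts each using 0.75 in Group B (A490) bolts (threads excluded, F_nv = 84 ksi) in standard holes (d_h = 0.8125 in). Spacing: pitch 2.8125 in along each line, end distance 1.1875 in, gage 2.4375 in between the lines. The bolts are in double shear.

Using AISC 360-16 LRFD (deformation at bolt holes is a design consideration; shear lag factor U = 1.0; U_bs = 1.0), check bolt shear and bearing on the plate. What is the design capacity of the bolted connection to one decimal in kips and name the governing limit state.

396.7 kips (bearing governs)

Bolt shear: A_b = π(0.75)²/4 = 0.44179 in². φR_n = 0.75 × 84 × 0.44179 × 10 × 2 = 556.7 kips.
Bearing (0.5 in plate, F_u = 65 ksi): end bolts L_c = 1.1875 − 0.8125/2 = 0.78125, R_n = min(1.2×0.78125×0.5×65, 2.4×0.75×0.5×65) = 30.469 kips/bolt; interior L_c = 2.8125 − 0.8125 = 2, R_n = 58.5 kips/bolt. φR_n = 0.75 × (2×30.469 + 8×58.5) = 396.7 kips.
Governing: min(556.7, 396.7) = 396.7 kips → bearing.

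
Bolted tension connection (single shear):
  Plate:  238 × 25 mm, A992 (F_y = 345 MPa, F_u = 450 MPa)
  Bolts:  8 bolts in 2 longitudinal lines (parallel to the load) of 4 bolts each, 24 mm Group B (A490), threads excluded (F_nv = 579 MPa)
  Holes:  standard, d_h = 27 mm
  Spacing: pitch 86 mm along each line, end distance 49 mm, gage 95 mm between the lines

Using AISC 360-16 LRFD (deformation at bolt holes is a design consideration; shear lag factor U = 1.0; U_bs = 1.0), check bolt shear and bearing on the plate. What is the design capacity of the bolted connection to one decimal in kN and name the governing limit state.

1571.6 kN (bolt shear governs)

Bolt shear: A_b = π(24)²/4 = 452.39 mm². φR_n = 0.75 × 579 × 452.39 × 8 × 1 = 1571.6 kN.
Bearing (25 mm plate, F_u = 450 MPa): end bolts L_c = 49 − 27/2 = 35.5, R_n = min(1.2×35.5×25×450, 2.4×24×25×450) = 479.25 kN/bolt; interior L_c = 86 − 27 = 59, R_n = 648 kN/bolt. φR_n = 0.75 × (2×479.25 + 6×648) = 3634.9 kN.
Governing: min(1571.6, 3634.9) = 1571.6 kN → bolt shear.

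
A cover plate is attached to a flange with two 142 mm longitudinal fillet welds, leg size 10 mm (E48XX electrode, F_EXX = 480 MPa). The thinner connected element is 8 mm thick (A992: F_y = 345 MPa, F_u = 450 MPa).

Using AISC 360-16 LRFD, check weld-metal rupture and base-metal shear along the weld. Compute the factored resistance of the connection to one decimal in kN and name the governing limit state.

433.7 kN (weld metal governs)

Weld metal: throat = 0.707×10 = 7.07 mm, L = 2×142 = 284 mm. φR_n = 0.75 × 0.6 × 480 × 7.07 × 284 = 433.7 kN.
Base metal shear (8 mm plate): yield φR_n = 1.0×0.6×345×8×284 = 470.3 kN; rupture φR_n = 0.75×0.6×450×8×284 = 460.1 kN; take 460.1 kN (rupture).
Governing: min(433.7, 460.1) = 433.7 kN → weld metal.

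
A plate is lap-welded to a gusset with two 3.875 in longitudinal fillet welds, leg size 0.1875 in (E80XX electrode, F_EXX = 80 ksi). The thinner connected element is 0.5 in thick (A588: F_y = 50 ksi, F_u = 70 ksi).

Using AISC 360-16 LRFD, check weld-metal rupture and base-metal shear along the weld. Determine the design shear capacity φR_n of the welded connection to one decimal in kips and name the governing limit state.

37.0 kips (weld metal governs)

Weld metal: throat = 0.707×0.1875 = 0.13256 in, L = 2×3.875 = 7.75 in. φR_n = 0.75 × 0.6 × 80 × 0.13256 × 7.75 = 37.0 kips.
Base metal shear (0.5 in plate): yield φR_n = 1.0×0.6×50×0.5×7.75 = 116.3 kips; rupture φR_n = 0.75×0.6×70×0.5×7.75 = 122.1 kips; take 116.3 kips (yield).
Governing: min(37.0, 116.3) = 37.0 kips → weld metal.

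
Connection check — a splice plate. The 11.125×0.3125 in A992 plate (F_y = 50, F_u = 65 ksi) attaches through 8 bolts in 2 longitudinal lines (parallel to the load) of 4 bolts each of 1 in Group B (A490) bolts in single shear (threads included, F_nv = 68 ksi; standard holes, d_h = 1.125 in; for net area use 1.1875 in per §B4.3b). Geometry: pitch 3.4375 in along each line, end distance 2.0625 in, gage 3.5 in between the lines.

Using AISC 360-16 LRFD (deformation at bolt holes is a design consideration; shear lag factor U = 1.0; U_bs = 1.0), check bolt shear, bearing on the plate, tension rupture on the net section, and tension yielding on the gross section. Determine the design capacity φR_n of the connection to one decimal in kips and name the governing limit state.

133.3 kips (net-section rupture governs)

Bolt shear: A_b = π(1)²/4 = 0.7854 in². φR_n = 0.75 × 68 × 0.7854 × 8 × 1 = 320.4 kips.
Bearing (0.3125 in plate, F_u = 65 ksi): end bolts L_c = 2.0625 − 1.125/2 = 1.5, R_n = min(1.2×1.5×0.3125×65, 2.4×1×0.3125×65) = 36.563 kips/bolt; interior L_c = 3.4375 − 1.125 = 2.3125, R_n = 48.75 kips/bolt. φR_n = 0.75 × (2×36.563 + 6×48.75) = 274.2 kips.
Tension rupture (net): A_n = (11.125 − 2×1.1875)×0.3125 = 2.7344 in² (U = 1.0, A_e = A_n). φR_n = 0.75 × 65 × 2.7344 = 133.3 kips.
Tension yield (gross): A_g = 11.125×0.3125 = 3.4766 in². φR_n = 0.90 × 50 × 3.4766 = 156.4 kips.
Governing: min(320.4, 274.2, 133.3, 156.4) = 133.3 kips → net-section rupture.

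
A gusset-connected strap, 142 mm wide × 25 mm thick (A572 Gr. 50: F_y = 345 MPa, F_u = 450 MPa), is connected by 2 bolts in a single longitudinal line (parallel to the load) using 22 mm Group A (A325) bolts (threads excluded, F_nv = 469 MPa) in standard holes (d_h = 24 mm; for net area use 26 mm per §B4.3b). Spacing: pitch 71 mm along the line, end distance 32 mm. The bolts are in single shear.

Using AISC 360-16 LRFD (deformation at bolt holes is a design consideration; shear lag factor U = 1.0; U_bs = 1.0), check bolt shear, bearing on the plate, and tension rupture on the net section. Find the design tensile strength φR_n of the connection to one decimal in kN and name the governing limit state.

Bolt shear: A_b = π(22)²/4 = 380.13 mm². φR_n = 0.75 × 469 × 380.13 × 2 × 1 = 267.4 kN.
Bearing (25 mm plate, F_u = 450 MPa): end bolts L_c = 32 − 24/2 = 20, R_n = min(1.2×20×25×450, 2.4×22×25×450) = 270 kN/bolt; interior L_c = 71 − 24 = 47, R_n = 594 kN/bolt. φR_n = 0.75 × (1×270 + 1×594) = 648.0 kN.
Tension rupture (net): A_n = (142 − 1×26)×25 = 2900 mm² (U = 1.0, A_e = A_n). φR_n = 0.75 × 450 × 2900 = 978.8 kN.
Governing: min(267.4, 648.0, 978.8) = 267.4 kN → bolt shear.

267.4 kN (bolt shear governs)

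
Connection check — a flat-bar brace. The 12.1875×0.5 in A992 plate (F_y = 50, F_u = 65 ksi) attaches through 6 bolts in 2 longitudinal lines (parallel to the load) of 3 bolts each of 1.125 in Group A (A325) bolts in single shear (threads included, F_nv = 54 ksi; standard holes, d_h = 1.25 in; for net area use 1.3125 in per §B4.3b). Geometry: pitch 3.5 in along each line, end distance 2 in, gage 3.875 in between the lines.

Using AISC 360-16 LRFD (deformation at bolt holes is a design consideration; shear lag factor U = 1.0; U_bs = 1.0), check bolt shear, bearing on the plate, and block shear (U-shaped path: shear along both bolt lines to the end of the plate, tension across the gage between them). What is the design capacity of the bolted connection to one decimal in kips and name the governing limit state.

Bolt shear: A_b = π(1.125)²/4 = 0.99402 in². φR_n = 0.75 × 54 × 0.99402 × 6 × 1 = 241.5 kips.
Bearing (0.5 in plate, F_u = 65 ksi): end bolts L_c = 2 − 1.25/2 = 1.375, R_n = min(1.2×1.375×0.5×65, 2.4×1.125×0.5×65) = 53.625 kips/bolt; interior L_c = 3.5 − 1.25 = 2.25, R_n = 87.75 kips/bolt. φR_n = 0.75 × (2×53.625 + 4×87.75) = 343.7 kips.
Block shear: shear path 2×[2+2×3.5] = 2×9 in, A_gv = 9, A_nv = 2×(9 − 2.5×1.3125)×0.5 = 5.7188 in²; tension across gage: (3.875 − 1×1.3125)×0.5 = 1.2813 in². R_n = min(0.6×65×5.7188, 0.6×50×9) + 1.0×65×1.2813 = min(223.03, 270) + 83.285 = 306.32 kips. φR_n = 0.75 × 306.32 = 229.7 kips.
Governing: min(241.5, 343.7, 229.7) = 229.7 kips → block shear.

229.7 kips (block shear governs)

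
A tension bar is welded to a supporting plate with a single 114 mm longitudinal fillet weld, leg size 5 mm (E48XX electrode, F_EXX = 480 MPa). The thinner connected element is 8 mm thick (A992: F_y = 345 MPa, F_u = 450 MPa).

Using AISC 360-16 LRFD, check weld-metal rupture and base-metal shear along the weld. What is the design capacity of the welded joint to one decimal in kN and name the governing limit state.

87.0 kN (weld metal governs)

Weld metal: throat = 0.707×5 = 3.535 mm, L = 114 mm. φR_n = 0.75 × 0.6 × 480 × 3.535 × 114 = 87.0 kN.
Base metal shear (8 mm plate): yield φR_n = 1.0×0.6×345×8×114 = 188.8 kN; rupture φR_n = 0.75×0.6×450×8×114 = 184.7 kN; take 184.7 kN (rupture).
Governing: min(87.0, 184.7) = 87.0 kN → weld metal.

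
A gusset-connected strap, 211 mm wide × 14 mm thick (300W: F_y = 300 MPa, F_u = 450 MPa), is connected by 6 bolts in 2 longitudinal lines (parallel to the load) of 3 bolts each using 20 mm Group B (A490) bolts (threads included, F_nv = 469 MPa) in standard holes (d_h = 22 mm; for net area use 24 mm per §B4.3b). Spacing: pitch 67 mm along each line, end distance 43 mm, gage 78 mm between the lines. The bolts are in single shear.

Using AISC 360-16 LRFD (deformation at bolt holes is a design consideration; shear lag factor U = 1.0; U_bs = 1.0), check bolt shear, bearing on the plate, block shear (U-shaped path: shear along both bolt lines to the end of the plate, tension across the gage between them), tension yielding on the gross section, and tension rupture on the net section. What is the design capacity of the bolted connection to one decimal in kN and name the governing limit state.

663.0 kN (bolt shear governs)

Bolt shear: A_b = π(20)²/4 = 314.16 mm². φR_n = 0.75 × 469 × 314.16 × 6 × 1 = 663.0 kN.
Bearing (14 mm plate, F_u = 450 MPa): end bolts L_c = 43 − 22/2 = 32, R_n = min(1.2×32×14×450, 2.4×20×14×450) = 241.92 kN/bolt; interior L_c = 67 − 22 = 45, R_n = 302.4 kN/bolt. φR_n = 0.75 × (2×241.92 + 4×302.4) = 1270.1 kN.
Block shear: shear path 2×[43+2×67] = 2×177 mm, A_gv = 4956, A_nv = 2×(177 − 2.5×24)×14 = 3276 mm²; tension across gage: (78 − 1×24)×14 = 756 mm². R_n = min(0.6×450×3276, 0.6×300×4956) + 1.0×450×756 = min(884.52, 892.08) + 340.2 = 1224.7 kN. φR_n = 0.75 × 1224.7 = 918.5 kN.
Tension yield (gross): A_g = 211×14 = 2954 mm². φR_n = 0.90 × 300 × 2954 = 797.6 kN.
Tension rupture (net): A_n = (211 − 2×24)×14 = 2282 mm² (U = 1.0, A_e = A_n). φR_n = 0.75 × 450 × 2282 = 770.2 kN.
Governing: min(663.0, 1270.1, 918.5, 797.6, 770.2) = 663.0 kN → bolt shear.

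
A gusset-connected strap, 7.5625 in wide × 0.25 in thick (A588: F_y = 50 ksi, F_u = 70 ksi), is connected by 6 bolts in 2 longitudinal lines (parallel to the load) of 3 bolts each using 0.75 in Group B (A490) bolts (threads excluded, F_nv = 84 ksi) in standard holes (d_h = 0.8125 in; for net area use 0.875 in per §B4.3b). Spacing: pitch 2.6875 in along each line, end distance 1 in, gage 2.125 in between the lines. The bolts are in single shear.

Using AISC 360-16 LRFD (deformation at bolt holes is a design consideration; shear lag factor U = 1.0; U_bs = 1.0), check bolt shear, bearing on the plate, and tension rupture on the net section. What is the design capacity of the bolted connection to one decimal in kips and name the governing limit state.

Bolt shear: A_b = π(0.75)²/4 = 0.44179 in². φR_n = 0.75 × 84 × 0.44179 × 6 × 1 = 167.0 kips.
Bearing (0.25 in plate, F_u = 70 ksi): end bolts L_c = 1 − 0.8125/2 = 0.59375, R_n = min(1.2×0.59375×0.25×70, 2.4×0.75×0.25×70) = 12.469 kips/bolt; interior L_c = 2.6875 − 0.8125 = 1.875, R_n = 31.5 kips/bolt. φR_n = 0.75 × (2×12.469 + 4×31.5) = 113.2 kips.
Tension rupture (net): A_n = (7.5625 − 2×0.875)×0.25 = 1.4531 in² (U = 1.0, A_e = A_n). φR_n = 0.75 × 70 × 1.4531 = 76.3 kips.
Governing: min(167.0, 113.2, 76.3) = 76.3 kips → net-section rupture.

76.3 kips (net-section rupture governs)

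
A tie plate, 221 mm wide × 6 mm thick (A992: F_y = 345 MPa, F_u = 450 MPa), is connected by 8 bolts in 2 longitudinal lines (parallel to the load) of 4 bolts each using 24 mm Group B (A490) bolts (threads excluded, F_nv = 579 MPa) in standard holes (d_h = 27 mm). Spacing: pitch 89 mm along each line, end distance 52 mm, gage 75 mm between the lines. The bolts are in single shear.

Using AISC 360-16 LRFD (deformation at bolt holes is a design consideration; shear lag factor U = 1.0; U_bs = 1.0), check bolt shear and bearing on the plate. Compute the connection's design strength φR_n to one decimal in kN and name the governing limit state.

Bolt shear: A_b = π(24)²/4 = 452.39 mm². φR_n = 0.75 × 579 × 452.39 × 8 × 1 = 1571.6 kN.
Bearing (6 mm plate, F_u = 450 MPa): end bolts L_c = 52 − 27/2 = 38.5, R_n = min(1.2×38.5×6×450, 2.4×24×6×450) = 124.74 kN/bolt; interior L_c = 89 − 27 = 62, R_n = 155.52 kN/bolt. φR_n = 0.75 × (2×124.74 + 6×155.52) = 887.0 kN.
Governing: min(1571.6, 887.0) = 887.0 kN → bearing.

887.0 kN (bearing governs)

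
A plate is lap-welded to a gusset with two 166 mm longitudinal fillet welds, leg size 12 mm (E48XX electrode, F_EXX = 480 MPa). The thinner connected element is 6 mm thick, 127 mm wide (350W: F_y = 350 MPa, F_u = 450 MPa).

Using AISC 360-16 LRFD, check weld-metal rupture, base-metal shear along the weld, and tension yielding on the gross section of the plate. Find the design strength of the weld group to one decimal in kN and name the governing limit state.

240.0 kN (gross-section yield governs)

Weld metal: throat = 0.707×12 = 8.484 mm, L = 2×166 = 332 mm. φR_n = 0.75 × 0.6 × 480 × 8.484 × 332 = 608.4 kN.
Base metal shear (6 mm plate): yield φR_n = 1.0×0.6×350×6×332 = 418.3 kN; rupture φR_n = 0.75×0.6×450×6×332 = 403.4 kN; take 403.4 kN (rupture).
Tension yield (gross): A_g = 127×6 = 762 mm². φR_n = 0.90 × 350 × 762 = 240.0 kN.
Governing: min(608.4, 403.4, 240.0) = 240.0 kN → gross-section yield.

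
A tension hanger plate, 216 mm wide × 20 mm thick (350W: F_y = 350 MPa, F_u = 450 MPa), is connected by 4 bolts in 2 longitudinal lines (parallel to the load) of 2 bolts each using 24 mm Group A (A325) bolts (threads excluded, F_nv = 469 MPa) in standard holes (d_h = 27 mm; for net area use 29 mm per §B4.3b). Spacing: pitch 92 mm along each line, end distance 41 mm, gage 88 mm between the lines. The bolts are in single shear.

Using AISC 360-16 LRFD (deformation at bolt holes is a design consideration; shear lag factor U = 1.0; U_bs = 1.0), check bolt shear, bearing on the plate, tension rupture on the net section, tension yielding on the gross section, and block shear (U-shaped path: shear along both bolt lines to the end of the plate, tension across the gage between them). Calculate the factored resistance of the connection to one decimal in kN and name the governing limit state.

Bolt shear: A_b = π(24)²/4 = 452.39 mm². φR_n = 0.75 × 469 × 452.39 × 4 × 1 = 636.5 kN.
Bearing (20 mm plate, F_u = 450 MPa): end bolts L_c = 41 − 27/2 = 27.5, R_n = min(1.2×27.5×20×450, 2.4×24×20×450) = 297 kN/bolt; interior L_c = 92 − 27 = 65, R_n = 518.4 kN/bolt. φR_n = 0.75 × (2×297 + 2×518.4) = 1223.1 kN.
Tension rupture (net): A_n = (216 − 2×29)×20 = 3160 mm² (U = 1.0, A_e = A_n). φR_n = 0.75 × 450 × 3160 = 1066.5 kN.
Tension yield (gross): A_g = 216×20 = 4320 mm². φR_n = 0.90 × 350 × 4320 = 1360.8 kN.
Block shear: shear path 2×[41+1×92] = 2×133 mm, A_gv = 5320, A_nv = 2×(133 − 1.5×29)×20 = 3580 mm²; tension across gage: (88 − 1×29)×20 = 1180 mm². R_n = min(0.6×450×3580, 0.6×350×5320) + 1.0×450×1180 = min(966.6, 1117.2) + 531 = 1497.6 kN. φR_n = 0.75 × 1497.6 = 1123.2 kN.
Governing: min(636.5, 1223.1, 1066.5, 1360.8, 1123.2) = 636.5 kN → bolt shear.

636.5 kN (bolt shear governs)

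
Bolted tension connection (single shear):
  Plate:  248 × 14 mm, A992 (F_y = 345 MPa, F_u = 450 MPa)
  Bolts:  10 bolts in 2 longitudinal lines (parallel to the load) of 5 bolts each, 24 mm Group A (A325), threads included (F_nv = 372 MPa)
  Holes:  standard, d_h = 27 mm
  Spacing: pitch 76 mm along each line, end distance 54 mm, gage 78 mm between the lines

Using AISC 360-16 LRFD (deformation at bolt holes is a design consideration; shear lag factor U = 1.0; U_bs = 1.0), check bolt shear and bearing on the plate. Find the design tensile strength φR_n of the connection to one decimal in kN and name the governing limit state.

Bolt shear: A_b = π(24)²/4 = 452.39 mm². φR_n = 0.75 × 372 × 452.39 × 10 × 1 = 1262.2 kN.
Bearing (14 mm plate, F_u = 450 MPa): end bolts L_c = 54 − 27/2 = 40.5, R_n = min(1.2×40.5×14×450, 2.4×24×14×450) = 306.18 kN/bolt; interior L_c = 76 − 27 = 49, R_n = 362.88 kN/bolt. φR_n = 0.75 × (2×306.18 + 8×362.88) = 2636.6 kN.
Governing: min(1262.2, 2636.6) = 1262.2 kN → bolt shear.

1262.2 kN (bolt shear governs)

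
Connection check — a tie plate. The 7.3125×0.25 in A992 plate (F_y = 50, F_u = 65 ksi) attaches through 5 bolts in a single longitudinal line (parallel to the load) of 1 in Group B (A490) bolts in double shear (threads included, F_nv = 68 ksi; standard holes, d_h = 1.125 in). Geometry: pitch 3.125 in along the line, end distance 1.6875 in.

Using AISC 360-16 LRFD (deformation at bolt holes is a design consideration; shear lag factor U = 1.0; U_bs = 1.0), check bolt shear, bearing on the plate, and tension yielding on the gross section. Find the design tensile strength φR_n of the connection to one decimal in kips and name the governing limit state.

Bolt shear: A_b = π(1)²/4 = 0.7854 in². φR_n = 0.75 × 68 × 0.7854 × 5 × 2 = 400.6 kips.
Bearing (0.25 in plate, F_u = 65 ksi): end bolts L_c = 1.6875 − 1.125/2 = 1.125, R_n = min(1.2×1.125×0.25×65, 2.4×1×0.25×65) = 21.938 kips/bolt; interior L_c = 3.125 − 1.125 = 2, R_n = 39 kips/bolt. φR_n = 0.75 × (1×21.938 + 4×39) = 133.5 kips.
Tension yield (gross): A_g = 7.3125×0.25 = 1.8281 in². φR_n = 0.90 × 50 × 1.8281 = 82.3 kips.
Governing: min(400.6, 133.5, 82.3) = 82.3 kips → gross-section yield.

82.3 kips (gross-section yield governs)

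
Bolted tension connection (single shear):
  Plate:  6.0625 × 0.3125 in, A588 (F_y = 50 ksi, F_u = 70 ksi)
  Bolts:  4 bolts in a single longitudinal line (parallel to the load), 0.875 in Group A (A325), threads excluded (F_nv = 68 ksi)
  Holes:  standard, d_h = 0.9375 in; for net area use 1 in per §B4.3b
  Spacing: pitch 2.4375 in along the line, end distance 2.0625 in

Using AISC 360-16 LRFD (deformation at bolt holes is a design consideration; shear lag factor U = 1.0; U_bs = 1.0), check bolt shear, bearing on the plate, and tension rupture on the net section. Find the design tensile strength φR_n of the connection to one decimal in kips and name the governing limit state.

Bolt shear: A_b = π(0.875)²/4 = 0.60132 in². φR_n = 0.75 × 68 × 0.60132 × 4 × 1 = 122.7 kips.
Bearing (0.3125 in plate, F_u = 70 ksi): end bolts L_c = 2.0625 − 0.9375/2 = 1.59375, R_n = min(1.2×1.59375×0.3125×70, 2.4×0.875×0.3125×70) = 41.836 kips/bolt; interior L_c = 2.4375 − 0.9375 = 1.5, R_n = 39.375 kips/bolt. φR_n = 0.75 × (1×41.836 + 3×39.375) = 120.0 kips.
Tension rupture (net): A_n = (6.0625 − 1×1)×0.3125 = 1.582 in² (U = 1.0, A_e = A_n). φR_n = 0.75 × 70 × 1.582 = 83.1 kips.
Governing: min(122.7, 120.0, 83.1) = 83.1 kips → net-section rupture.

83.1 kips (net-section rupture governs)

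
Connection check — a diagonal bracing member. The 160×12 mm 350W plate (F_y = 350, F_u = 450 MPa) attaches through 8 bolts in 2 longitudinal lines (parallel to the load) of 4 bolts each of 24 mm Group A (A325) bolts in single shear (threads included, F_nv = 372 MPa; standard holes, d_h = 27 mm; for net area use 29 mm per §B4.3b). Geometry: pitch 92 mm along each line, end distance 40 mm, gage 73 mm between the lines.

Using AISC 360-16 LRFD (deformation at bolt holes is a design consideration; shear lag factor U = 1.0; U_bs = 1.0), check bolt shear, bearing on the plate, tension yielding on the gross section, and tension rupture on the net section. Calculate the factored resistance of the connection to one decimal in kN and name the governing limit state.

413.1 kN (net-section rupture governs)

Bolt shear: A_b = π(24)²/4 = 452.39 mm². φR_n = 0.75 × 372 × 452.39 × 8 × 1 = 1009.7 kN.
Bearing (12 mm plate, F_u = 450 MPa): end bolts L_c = 40 − 27/2 = 26.5, R_n = min(1.2×26.5×12×450, 2.4×24×12×450) = 171.72 kN/bolt; interior L_c = 92 − 27 = 65, R_n = 311.04 kN/bolt. φR_n = 0.75 × (2×171.72 + 6×311.04) = 1657.3 kN.
Tension yield (gross): A_g = 160×12 = 1920 mm². φR_n = 0.90 × 350 × 1920 = 604.8 kN.
Tension rupture (net): A_n = (160 − 2×29)×12 = 1224 mm² (U = 1.0, A_e = A_n). φR_n = 0.75 × 450 × 1224 = 413.1 kN.
Governing: min(1009.7, 1657.3, 604.8, 413.1) = 413.1 kN → net-section rupture.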